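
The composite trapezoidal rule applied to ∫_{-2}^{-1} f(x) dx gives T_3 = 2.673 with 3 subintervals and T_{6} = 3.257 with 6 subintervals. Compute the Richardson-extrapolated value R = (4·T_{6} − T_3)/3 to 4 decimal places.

3.4517

R = (4·T_{6} − T_3) / 3 = (4·3.257 − 2.673)/3 = (10.355)/3 = 3.4517.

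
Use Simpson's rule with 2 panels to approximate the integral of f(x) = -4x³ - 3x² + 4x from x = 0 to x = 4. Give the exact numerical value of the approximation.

h = (4 − 0)/2 = 2.
Nodes x₀,…,x₂ = 0, 2, 4.
f(x) = -4x³ - 3x² + 4x: f₀=0, f₁=-36, f₂=-288.
(h/3)·[f₀ + 4f₁ + f₂] = 0.666667·(-432) = -288.

-288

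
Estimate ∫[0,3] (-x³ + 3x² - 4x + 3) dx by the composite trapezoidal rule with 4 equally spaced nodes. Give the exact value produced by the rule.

h = (3 − 0)/3 = 1.
Nodes x₀,…,x₃ = 0, 1, 2, 3.
f(x) = -x³ + 3x² - 4x + 3: f₀=3, f₁=1, f₂=-1, f₃=-9.
(h/2)·[f₀ + 2f₁ + 2f₂ + f₃] = 0.5·(-6) = -3.

-3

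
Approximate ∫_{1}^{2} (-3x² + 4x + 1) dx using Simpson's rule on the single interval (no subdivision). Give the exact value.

0

S = (b−a)/6 · [f(1) + 4f(1.5) + f(2)] = 0.166667·[2 + 4·0.25 + (-3)] = 0.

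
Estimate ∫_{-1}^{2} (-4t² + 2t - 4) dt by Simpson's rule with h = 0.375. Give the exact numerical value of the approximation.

h = (2 − (-1))/8 = 0.375.
Nodes t₀,…,t₈ = -1, -0.625, -0.25, 0.125, 0.5, 0.875, 1.25, 1.625, 2.
f(t) = -4t² + 2t - 4: f₀=-10, f₁=-6.8125, f₂=-4.75, f₃=-3.8125, f₄=-4, f₅=-5.3125, f₆=-7.75, f₇=-11.3125, f₈=-16.
(h/3)·[f₀ + 4f₁ + 2f₂ + 4f₃ + 2f₄ + 4f₅ + 2f₆ + 4f₇ + f₈] = 0.125·(-168) = -21.

-21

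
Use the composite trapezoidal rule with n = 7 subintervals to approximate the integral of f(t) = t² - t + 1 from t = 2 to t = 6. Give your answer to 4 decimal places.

h = (6 − 2)/7 = 0.571429.
Nodes t₀,…,t₇ = 2, 2.571429, 3.142857, 3.714286, 4.285714, 4.857143, 5.428571, 6.
f(t) = t² - t + 1: f₀=3, f₁=5.040816, f₂=7.734694, f₃=11.081633, f₄=15.081633, f₅=19.734694, f₆=25.040816, f₇=31.
(h/2)·[f₀ + 2f₁ + 2f₂ + 2f₃ + 2f₄ + 2f₅ + 2f₆ + f₇] = 0.285714·(201.428571) = 57.5510.

57.5510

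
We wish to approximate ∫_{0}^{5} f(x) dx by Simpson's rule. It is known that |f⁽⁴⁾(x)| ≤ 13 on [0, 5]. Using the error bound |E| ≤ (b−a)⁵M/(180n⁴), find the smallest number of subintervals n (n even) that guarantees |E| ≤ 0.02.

Need 40625/(180n⁴) ≤ 0.02.
n⁴ ≥ 40625/(180·0.02) = 11284.7 ⇒ n ≥ 10.3068, so the smallest even n is 12. (n must be even for Simpson's rule.)

12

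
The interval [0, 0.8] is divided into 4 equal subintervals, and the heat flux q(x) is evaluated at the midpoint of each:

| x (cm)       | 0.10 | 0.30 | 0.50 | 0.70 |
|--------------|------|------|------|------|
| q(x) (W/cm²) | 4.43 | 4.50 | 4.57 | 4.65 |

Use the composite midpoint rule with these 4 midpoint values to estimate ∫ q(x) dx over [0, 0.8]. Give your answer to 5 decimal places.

3.63000

h = 0.2, n = 4.
h·[y(m₁) + y(m₂) + y(m₃) + y(m₄)] = 0.2·(18.15) = 3.63000.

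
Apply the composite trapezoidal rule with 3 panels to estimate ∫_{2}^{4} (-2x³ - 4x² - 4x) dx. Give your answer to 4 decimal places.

h = (4 − 2)/3 = 0.666667.
Nodes x₀,…,x₃ = 2, 2.666667, 3.333333, 4.
f(x) = -2x³ - 4x² - 4x: f₀=-40, f₁=-77.037037, f₂=-131.851852, f₃=-208.
(h/2)·[f₀ + 2f₁ + 2f₂ + f₃] = 0.333333·(-665.777778) = -221.9259.

-221.9259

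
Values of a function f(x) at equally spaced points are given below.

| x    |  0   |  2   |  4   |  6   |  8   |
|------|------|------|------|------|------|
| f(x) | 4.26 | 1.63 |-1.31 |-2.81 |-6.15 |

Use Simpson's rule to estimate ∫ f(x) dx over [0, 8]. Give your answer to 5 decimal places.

-6.15333

h = 2, n = 4.
(h/3)·[y₀ + 4y₁ + 2y₂ + 4y₃ + y₄] = 0.666667·(-9.23) = -6.15333.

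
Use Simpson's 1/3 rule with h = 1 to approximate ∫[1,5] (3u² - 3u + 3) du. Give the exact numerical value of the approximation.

100

h = (5 − 1)/4 = 1.
Nodes u₀,…,u₄ = 1, 2, 3, 4, 5.
f(u) = 3u² - 3u + 3: f₀=3, f₁=9, f₂=21, f₃=39, f₄=63.
(h/3)·[f₀ + 4f₁ + 2f₂ + 4f₃ + f₄] = 0.333333·(300) = 100.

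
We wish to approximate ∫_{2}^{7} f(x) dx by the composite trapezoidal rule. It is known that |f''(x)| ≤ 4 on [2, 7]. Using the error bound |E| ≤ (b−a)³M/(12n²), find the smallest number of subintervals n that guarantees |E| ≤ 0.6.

Need 500/(12n²) ≤ 0.6.
n² ≥ 500/(12·0.6) = 69.4444 ⇒ n ≥ 8.3333, so the smallest n is 9.

9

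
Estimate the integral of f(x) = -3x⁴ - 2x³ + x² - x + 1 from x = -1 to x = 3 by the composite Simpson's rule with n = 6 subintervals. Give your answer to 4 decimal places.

h = (3 − (-1))/6 = 0.666667.
Nodes x₀,…,x₆ = -1, -0.333333, 0.333333, 1, 1.666667, 2.333333, 3.
f(x) = -3x⁴ - 2x³ + x² - x + 1: f₀=2, f₁=1.481481, f₂=0.666667, f₃=-4, f₄=-30.296296, f₅=-110.222222, f₆=-290.
(h/3)·[f₀ + 4f₁ + 2f₂ + 4f₃ + 2f₄ + 4f₅ + f₆] = 0.222222·(-798.222222) = -177.3827.

-177.3827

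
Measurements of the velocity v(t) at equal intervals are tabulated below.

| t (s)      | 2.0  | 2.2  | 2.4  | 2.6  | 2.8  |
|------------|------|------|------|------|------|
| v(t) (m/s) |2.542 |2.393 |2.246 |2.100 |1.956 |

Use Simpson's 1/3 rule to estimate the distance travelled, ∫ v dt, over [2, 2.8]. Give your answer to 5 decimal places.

1.79747

h = 0.2, n = 4.
(h/3)·[y₀ + 4y₁ + 2y₂ + 4y₃ + y₄] = 0.066667·(26.962) = 1.79747.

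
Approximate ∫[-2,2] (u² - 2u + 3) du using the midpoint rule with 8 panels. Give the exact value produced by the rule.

17.25

h = (2 − (-2))/8 = 0.5.
Midpoints m₁,…,m₈ = -1.75, -1.25, -0.75, -0.25, 0.25, 0.75, 1.25, 1.75.
f(m₁)=9.5625, f(m₂)=7.0625, f(m₃)=5.0625, f(m₄)=3.5625, f(m₅)=2.5625, f(m₆)=2.0625, f(m₇)=2.0625, f(m₈)=2.5625.
h·[f(m₁) + f(m₂) + f(m₃) + f(m₄) + f(m₅) + f(m₆) + f(m₇) + f(m₈)] = 0.5·(34.5) = 17.25.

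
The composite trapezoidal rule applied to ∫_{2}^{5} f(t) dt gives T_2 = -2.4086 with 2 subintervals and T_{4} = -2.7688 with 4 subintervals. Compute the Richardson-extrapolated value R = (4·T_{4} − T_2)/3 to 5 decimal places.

R = (4·T_{4} − T_2) / 3 = (4·(-2.7688) − (-2.4086))/3 = (-8.6666)/3 = -2.88887.

-2.88887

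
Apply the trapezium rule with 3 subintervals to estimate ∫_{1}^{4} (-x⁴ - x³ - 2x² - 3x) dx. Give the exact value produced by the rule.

h = (4 − 1)/3 = 1.
Nodes x₀,…,x₃ = 1, 2, 3, 4.
f(x) = -x⁴ - x³ - 2x² - 3x: f₀=-7, f₁=-38, f₂=-135, f₃=-364.
(h/2)·[f₀ + 2f₁ + 2f₂ + f₃] = 0.5·(-717) = -358.5.

-358.5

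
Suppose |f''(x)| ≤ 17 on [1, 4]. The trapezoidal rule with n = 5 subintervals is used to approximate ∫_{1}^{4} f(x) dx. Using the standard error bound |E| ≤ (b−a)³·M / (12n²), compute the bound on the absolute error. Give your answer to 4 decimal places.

1.5300

|E| ≤ (3)³·17 / (12·5²) = 459/300 = 1.5300.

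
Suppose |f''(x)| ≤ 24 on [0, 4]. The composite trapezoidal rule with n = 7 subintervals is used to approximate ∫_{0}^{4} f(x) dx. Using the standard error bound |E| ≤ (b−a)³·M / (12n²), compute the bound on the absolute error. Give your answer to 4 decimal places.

|E| ≤ (4)³·24 / (12·7²) = 1536/588 = 2.6122.

2.6122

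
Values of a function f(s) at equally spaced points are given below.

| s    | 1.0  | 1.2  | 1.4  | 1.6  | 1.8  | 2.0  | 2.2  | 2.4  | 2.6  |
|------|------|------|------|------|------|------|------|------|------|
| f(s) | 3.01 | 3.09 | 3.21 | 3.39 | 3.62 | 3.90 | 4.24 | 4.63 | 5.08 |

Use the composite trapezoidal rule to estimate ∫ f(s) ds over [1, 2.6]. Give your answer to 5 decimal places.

6.02500

h = 0.2, n = 8.
(h/2)·[y₀ + 2y₁ + 2y₂ + 2y₃ + 2y₄ + 2y₅ + 2y₆ + 2y₇ + y₈] = 0.1·(60.25) = 6.02500.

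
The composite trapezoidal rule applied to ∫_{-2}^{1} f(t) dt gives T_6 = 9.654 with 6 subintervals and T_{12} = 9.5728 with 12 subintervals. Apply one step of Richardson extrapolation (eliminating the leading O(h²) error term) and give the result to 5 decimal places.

9.54573

R = (4·T_{12} − T_6) / 3 = (4·9.5728 − 9.654)/3 = (28.6372)/3 = 9.54573.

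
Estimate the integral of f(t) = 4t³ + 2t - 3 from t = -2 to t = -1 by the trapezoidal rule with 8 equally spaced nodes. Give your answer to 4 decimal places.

-21.0612

h = (-1 − (-2))/7 = 0.142857.
Nodes t₀,…,t₇ = -2, -1.857143, -1.714286, -1.571429, -1.428571, -1.285714, -1.142857, -1.
f(t) = 4t³ + 2t - 3: f₀=-39, f₁=-32.335277, f₂=-26.580175, f₃=-21.664723, f₄=-17.518950, f₅=-14.072886, f₆=-11.256560, f₇=-9.
(h/2)·[f₀ + 2f₁ + 2f₂ + 2f₃ + 2f₄ + 2f₅ + 2f₆ + f₇] = 0.071429·(-294.857143) = -21.0612.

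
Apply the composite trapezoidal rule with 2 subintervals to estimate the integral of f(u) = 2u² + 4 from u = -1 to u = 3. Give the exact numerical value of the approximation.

40

h = (3 − (-1))/2 = 2.
Nodes u₀,…,u₂ = -1, 1, 3.
f(u) = 2u² + 4: f₀=6, f₁=6, f₂=22.
(h/2)·[f₀ + 2f₁ + f₂] = 1·(40) = 40.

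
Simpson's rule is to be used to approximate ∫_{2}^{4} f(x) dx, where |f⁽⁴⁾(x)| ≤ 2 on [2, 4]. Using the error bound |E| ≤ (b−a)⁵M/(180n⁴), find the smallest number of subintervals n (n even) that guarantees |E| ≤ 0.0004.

Need 64/(180n⁴) ≤ 0.0004.
n⁴ ≥ 64/(180·0.0004) = 888.889 ⇒ n ≥ 5.4602, so the smallest even n is 6. (n must be even for Simpson's rule.)

6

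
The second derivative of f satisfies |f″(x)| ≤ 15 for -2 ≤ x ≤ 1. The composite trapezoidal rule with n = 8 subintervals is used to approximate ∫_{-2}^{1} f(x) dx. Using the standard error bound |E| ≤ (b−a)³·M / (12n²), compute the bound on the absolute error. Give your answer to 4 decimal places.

0.5273

|E| ≤ (3)³·15 / (12·8²) = 405/768 = 0.5273.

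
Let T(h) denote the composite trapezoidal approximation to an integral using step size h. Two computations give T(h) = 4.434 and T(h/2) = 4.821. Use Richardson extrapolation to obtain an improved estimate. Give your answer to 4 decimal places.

R = (4·T(h/2) − T(h)) / 3 = (4·4.821 − 4.434)/3 = (14.850)/3 = 4.9500.

4.9500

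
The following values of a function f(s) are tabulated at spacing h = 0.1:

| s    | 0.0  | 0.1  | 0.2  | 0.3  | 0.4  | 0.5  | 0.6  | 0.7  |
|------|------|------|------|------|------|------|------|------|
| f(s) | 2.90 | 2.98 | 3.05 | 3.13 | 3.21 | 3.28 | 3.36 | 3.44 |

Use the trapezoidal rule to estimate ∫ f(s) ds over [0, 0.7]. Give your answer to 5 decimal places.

h = 0.1, n = 7.
(h/2)·[y₀ + 2y₁ + 2y₂ + 2y₃ + 2y₄ + 2y₅ + 2y₆ + y₇] = 0.05·(44.36) = 2.21800.

2.21800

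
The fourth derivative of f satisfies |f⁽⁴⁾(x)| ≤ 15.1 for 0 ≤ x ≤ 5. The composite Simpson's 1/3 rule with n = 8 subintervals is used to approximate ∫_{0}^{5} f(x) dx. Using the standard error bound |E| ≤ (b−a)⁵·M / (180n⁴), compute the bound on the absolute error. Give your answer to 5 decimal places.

|E| ≤ (5)⁵·15.1 / (180·8⁴) = 47187.5/737280 = 0.06400.

0.06400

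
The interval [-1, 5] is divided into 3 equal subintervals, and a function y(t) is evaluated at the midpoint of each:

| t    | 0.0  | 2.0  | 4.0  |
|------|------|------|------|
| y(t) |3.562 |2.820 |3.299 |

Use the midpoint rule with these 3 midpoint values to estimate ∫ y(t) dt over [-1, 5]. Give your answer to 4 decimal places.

19.3620

h = 2, n = 3.
h·[y(m₁) + y(m₂) + y(m₃)] = 2·(9.681) = 19.3620.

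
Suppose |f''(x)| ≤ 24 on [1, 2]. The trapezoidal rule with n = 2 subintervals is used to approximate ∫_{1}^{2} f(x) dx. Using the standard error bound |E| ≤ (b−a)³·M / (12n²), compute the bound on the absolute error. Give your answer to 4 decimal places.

0.5000

|E| ≤ (1)³·24 / (12·2²) = 24/48 = 0.5000.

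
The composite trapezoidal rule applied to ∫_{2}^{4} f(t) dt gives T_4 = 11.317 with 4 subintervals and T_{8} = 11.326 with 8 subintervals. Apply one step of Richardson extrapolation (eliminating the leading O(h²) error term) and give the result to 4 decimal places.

11.3290

R = (4·T_{8} − T_4) / 3 = (4·11.326 − 11.317)/3 = (33.987)/3 = 11.3290.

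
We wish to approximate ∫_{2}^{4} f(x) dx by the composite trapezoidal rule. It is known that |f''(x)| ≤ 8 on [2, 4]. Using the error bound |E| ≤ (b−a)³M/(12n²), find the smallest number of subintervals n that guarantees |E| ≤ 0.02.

17

Need 64/(12n²) ≤ 0.02.
n² ≥ 64/(12·0.02) = 266.667 ⇒ n ≥ 16.3299, so the smallest n is 17.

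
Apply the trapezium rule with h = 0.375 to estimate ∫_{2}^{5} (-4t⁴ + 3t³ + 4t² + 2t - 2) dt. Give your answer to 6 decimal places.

h = (5 − 2)/8 = 0.375.
Nodes t₀,…,t₈ = 2, 2.375, 2.75, 3.125, 3.5, 3.875, 4.25, 4.625, 5.
f(t) = -4t⁴ + 3t³ + 4t² + 2t - 2: f₀=-22, f₁=-61.7646484375, f₂=-132.625, f₃=-246.6044921875, f₄=-417.625, f₅=-661.5068359375, f₆=-995.96875, f₇=-1440.6279296875, f₈=-2017.
(h/2)·[f₀ + 2f₁ + 2f₂ + 2f₃ + 2f₄ + 2f₅ + 2f₆ + 2f₇ + f₈] = 0.1875·(-9952.4453125) = -1866.083496.

-1866.083496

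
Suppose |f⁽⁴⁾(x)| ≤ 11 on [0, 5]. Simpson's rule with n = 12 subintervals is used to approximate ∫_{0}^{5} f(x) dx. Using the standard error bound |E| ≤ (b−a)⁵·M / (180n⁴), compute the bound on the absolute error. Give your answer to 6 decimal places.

|E| ≤ (5)⁵·11 / (180·12⁴) = 34375/3732480 = 0.009210.

0.009210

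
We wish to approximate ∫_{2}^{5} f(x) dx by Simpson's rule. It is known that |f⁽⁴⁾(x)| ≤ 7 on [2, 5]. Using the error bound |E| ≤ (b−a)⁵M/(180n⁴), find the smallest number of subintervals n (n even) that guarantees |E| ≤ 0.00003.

24

Need 1701/(180n⁴) ≤ 0.00003.
n⁴ ≥ 1701/(180·0.00003) = 315000 ⇒ n ≥ 23.6907, so the smallest even n is 24. (n must be even for Simpson's rule.)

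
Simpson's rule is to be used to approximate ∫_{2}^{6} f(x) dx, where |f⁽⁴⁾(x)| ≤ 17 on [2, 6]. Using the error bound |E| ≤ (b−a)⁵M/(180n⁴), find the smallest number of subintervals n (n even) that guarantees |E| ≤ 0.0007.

20

Need 17408/(180n⁴) ≤ 0.0007.
n⁴ ≥ 17408/(180·0.0007) = 138159 ⇒ n ≥ 19.2794, so the smallest even n is 20. (n must be even for Simpson's rule.)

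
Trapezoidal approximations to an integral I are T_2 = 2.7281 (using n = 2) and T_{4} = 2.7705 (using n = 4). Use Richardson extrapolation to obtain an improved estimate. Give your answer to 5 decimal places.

2.78463

R = (4·T_{4} − T_2) / 3 = (4·2.7705 − 2.7281)/3 = (8.3539)/3 = 2.78463.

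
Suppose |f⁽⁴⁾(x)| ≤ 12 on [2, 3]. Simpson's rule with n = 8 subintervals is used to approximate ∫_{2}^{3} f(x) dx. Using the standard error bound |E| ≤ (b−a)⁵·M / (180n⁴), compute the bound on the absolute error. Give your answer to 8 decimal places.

|E| ≤ (1)⁵·12 / (180·8⁴) = 12/737280 = 0.00001628.

0.00001628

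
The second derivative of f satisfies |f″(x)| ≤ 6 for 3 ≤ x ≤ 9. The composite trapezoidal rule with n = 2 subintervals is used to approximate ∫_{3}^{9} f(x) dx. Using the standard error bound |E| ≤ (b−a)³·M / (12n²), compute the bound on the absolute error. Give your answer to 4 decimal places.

|E| ≤ (6)³·6 / (12·2²) = 1296/48 = 27.0000.

27.0000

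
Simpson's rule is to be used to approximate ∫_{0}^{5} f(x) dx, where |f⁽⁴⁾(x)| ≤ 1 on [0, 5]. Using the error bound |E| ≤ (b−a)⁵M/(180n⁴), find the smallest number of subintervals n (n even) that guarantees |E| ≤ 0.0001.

Need 3125/(180n⁴) ≤ 0.0001.
n⁴ ≥ 3125/(180·0.0001) = 173611 ⇒ n ≥ 20.4124, so the smallest even n is 22. (n must be even for Simpson's rule.)

22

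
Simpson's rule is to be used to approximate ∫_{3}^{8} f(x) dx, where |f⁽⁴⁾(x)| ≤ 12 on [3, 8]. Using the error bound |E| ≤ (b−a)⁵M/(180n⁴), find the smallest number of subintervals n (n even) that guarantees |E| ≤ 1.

Need 37500/(180n⁴) ≤ 1.
n⁴ ≥ 37500/(180·1) = 208.333 ⇒ n ≥ 3.7992, so the smallest even n is 4. (n must be even for Simpson's rule.)

4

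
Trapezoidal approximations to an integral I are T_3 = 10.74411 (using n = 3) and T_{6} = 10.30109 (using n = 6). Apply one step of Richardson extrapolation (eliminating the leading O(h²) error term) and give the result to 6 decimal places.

10.153417

R = (4·T_{6} − T_3) / 3 = (4·10.30109 − 10.74411)/3 = (30.46025)/3 = 10.153417.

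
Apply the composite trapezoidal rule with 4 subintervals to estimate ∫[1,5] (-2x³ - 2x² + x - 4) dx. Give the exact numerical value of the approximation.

h = (5 − 1)/4 = 1.
Nodes x₀,…,x₄ = 1, 2, 3, 4, 5.
f(x) = -2x³ - 2x² + x - 4: f₀=-7, f₁=-26, f₂=-73, f₃=-160, f₄=-299.
(h/2)·[f₀ + 2f₁ + 2f₂ + 2f₃ + f₄] = 0.5·(-824) = -412.

-412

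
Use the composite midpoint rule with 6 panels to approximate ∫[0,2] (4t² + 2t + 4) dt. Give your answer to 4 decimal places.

h = (2 − 0)/6 = 0.333333.
Midpoints m₁,…,m₆ = 0.166667, 0.5, 0.833333, 1.166667, 1.5, 1.833333.
f(m₁)=4.444444, f(m₂)=6, f(m₃)=8.444444, f(m₄)=11.777778, f(m₅)=16, f(m₆)=21.111111.
h·[f(m₁) + f(m₂) + f(m₃) + f(m₄) + f(m₅) + f(m₆)] = 0.333333·(67.777778) = 22.5926.

22.5926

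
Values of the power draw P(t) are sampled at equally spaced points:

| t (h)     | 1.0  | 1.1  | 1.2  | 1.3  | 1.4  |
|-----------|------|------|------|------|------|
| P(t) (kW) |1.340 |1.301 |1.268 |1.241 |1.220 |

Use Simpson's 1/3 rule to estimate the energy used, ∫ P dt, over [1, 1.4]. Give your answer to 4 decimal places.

h = 0.1, n = 4.
(h/3)·[y₀ + 4y₁ + 2y₂ + 4y₃ + y₄] = 0.033333·(15.264) = 0.5088.

0.5088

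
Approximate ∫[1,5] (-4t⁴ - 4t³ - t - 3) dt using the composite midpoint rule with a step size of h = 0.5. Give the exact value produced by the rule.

h = (5 − 1)/8 = 0.5.
Midpoints m₁,…,m₈ = 1.25, 1.75, 2.25, 2.75, 3.25, 3.75, 4.25, 4.75.
f(m₁)=-21.828125, f(m₂)=-63.703125, f(m₃)=-153.328125, f(m₄)=-317.703125, f(m₅)=-589.828125, f(m₆)=-1008.703125, f(m₇)=-1619.328125, f(m₈)=-2472.703125.
h·[f(m₁) + f(m₂) + f(m₃) + f(m₄) + f(m₅) + f(m₆) + f(m₇) + f(m₈)] = 0.5·(-6247.125) = -3123.5625.

-3123.5625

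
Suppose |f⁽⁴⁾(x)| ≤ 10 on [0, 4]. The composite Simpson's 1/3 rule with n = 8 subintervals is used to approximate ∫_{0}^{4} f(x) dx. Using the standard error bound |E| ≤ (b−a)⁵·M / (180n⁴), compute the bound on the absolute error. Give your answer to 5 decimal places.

0.01389

|E| ≤ (4)⁵·10 / (180·8⁴) = 10240/737280 = 0.01389.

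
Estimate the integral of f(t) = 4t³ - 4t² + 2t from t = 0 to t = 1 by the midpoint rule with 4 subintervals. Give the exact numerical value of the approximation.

h = (1 − 0)/4 = 0.25.
Midpoints m₁,…,m₄ = 0.125, 0.375, 0.625, 0.875.
f(m₁)=0.1953125, f(m₂)=0.3984375, f(m₃)=0.6640625, f(m₄)=1.3671875.
h·[f(m₁) + f(m₂) + f(m₃) + f(m₄)] = 0.25·(2.625) = 0.65625.

0.65625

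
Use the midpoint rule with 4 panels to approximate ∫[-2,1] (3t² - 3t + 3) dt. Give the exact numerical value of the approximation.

h = (1 − (-2))/4 = 0.75.
Midpoints m₁,…,m₄ = -1.625, -0.875, -0.125, 0.625.
f(m₁)=15.796875, f(m₂)=7.921875, f(m₃)=3.421875, f(m₄)=2.296875.
h·[f(m₁) + f(m₂) + f(m₃) + f(m₄)] = 0.75·(29.4375) = 22.078125.

22.078125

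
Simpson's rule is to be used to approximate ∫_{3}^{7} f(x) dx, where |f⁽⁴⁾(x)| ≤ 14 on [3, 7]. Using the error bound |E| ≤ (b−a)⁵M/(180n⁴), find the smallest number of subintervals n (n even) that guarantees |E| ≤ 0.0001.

30

Need 14336/(180n⁴) ≤ 0.0001.
n⁴ ≥ 14336/(180·0.0001) = 796444 ⇒ n ≥ 29.8737, so the smallest even n is 30. (n must be even for Simpson's rule.)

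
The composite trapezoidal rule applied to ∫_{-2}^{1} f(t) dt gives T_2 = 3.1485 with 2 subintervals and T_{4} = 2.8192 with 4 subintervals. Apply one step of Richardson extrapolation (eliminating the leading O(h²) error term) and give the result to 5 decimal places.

2.70943

R = (4·T_{4} − T_2) / 3 = (4·2.8192 − 3.1485)/3 = (8.1283)/3 = 2.70943.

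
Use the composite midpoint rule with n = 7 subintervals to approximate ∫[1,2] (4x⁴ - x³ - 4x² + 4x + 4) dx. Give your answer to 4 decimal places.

h = (2 − 1)/7 = 0.142857.
Midpoints m₁,…,m₇ = 1.071429, 1.214286, 1.357143, 1.5, 1.642857, 1.785714, 1.928571.
f(m₁)=7.735162, f(m₂)=9.865212, f(m₃)=13.131039, f(m₄)=17.875, f(m₅)=24.479436, f(m₆)=33.366670, f(m₇)=44.999011.
h·[f(m₁) + f(m₂) + f(m₃) + f(m₄) + f(m₅) + f(m₆) + f(m₇)] = 0.142857·(151.451531) = 21.6359.

21.6359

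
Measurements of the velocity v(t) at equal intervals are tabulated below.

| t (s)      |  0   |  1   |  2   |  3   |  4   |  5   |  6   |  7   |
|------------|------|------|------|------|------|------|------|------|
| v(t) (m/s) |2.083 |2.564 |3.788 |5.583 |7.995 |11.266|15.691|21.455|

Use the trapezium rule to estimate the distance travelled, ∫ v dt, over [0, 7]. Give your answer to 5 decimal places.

58.65600

h = 1, n = 7.
(h/2)·[y₀ + 2y₁ + 2y₂ + 2y₃ + 2y₄ + 2y₅ + 2y₆ + y₇] = 0.5·(117.312) = 58.65600.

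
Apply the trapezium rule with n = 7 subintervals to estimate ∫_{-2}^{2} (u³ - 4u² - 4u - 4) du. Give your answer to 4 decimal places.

h = (2 − (-2))/7 = 0.571429.
Nodes u₀,…,u₇ = -2, -1.428571, -0.857143, -0.285714, 0.285714, 0.857143, 1.428571, 2.
f(u) = u³ - 4u² - 4u - 4: f₀=-20, f₁=-9.364431, f₂=-4.139942, f₃=-3.206997, f₄=-5.446064, f₅=-9.737609, f₆=-14.962099, f₇=-20.
(h/2)·[f₀ + 2f₁ + 2f₂ + 2f₃ + 2f₄ + 2f₅ + 2f₆ + f₇] = 0.285714·(-133.714286) = -38.2041.

-38.2041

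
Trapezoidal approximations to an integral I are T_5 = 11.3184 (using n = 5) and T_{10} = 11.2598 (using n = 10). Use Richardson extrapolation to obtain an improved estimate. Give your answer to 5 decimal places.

11.24027

R = (4·T_{10} − T_5) / 3 = (4·11.2598 − 11.3184)/3 = (33.7208)/3 = 11.24027.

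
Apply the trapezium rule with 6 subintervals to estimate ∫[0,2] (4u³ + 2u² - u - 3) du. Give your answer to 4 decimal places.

h = (2 − 0)/6 = 0.333333.
Nodes u₀,…,u₆ = 0, 0.333333, 0.666667, 1, 1.333333, 1.666667, 2.
f(u) = 4u³ + 2u² - u - 3: f₀=-3, f₁=-2.962963, f₂=-1.592593, f₃=2, f₄=8.703704, f₅=19.407407, f₆=35.
(h/2)·[f₀ + 2f₁ + 2f₂ + 2f₃ + 2f₄ + 2f₅ + f₆] = 0.166667·(83.111111) = 13.8519.

13.8519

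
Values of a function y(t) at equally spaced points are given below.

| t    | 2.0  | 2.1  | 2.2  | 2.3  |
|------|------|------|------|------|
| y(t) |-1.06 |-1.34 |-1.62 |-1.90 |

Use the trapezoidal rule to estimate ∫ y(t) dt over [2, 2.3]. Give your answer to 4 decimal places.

-0.4440

h = 0.1, n = 3.
(h/2)·[y₀ + 2y₁ + 2y₂ + y₃] = 0.05·(-8.88) = -0.4440.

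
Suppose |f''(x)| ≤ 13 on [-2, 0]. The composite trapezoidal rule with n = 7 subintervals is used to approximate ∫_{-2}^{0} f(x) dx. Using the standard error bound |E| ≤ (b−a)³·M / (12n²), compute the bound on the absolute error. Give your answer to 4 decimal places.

0.1769

|E| ≤ (2)³·13 / (12·7²) = 104/588 = 0.1769.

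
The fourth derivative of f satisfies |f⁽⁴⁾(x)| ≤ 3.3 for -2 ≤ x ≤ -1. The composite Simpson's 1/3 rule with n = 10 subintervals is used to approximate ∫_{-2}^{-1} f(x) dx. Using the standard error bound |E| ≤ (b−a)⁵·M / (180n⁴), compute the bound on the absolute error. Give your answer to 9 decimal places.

0.000001833

|E| ≤ (1)⁵·3.3 / (180·10⁴) = 3.3/1800000 = 0.000001833.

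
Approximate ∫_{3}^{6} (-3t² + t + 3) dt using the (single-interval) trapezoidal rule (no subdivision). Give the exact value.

T = (b−a)/2 · [f(3) + f(6)] = 1.5·[(-21) + (-99)] = -180.

-180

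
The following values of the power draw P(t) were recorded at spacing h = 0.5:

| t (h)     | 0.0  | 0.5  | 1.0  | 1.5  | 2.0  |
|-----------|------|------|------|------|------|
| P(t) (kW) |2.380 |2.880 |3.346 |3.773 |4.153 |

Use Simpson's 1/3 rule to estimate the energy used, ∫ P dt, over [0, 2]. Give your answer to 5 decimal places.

6.63950

h = 0.5, n = 4.
(h/3)·[y₀ + 4y₁ + 2y₂ + 4y₃ + y₄] = 0.166667·(39.837) = 6.63950.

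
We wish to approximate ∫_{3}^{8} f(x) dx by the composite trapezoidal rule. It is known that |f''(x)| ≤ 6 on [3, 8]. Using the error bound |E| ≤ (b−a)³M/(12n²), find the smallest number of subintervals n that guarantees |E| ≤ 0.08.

28

Need 750/(12n²) ≤ 0.08.
n² ≥ 750/(12·0.08) = 781.25 ⇒ n ≥ 27.9508, so the smallest n is 28.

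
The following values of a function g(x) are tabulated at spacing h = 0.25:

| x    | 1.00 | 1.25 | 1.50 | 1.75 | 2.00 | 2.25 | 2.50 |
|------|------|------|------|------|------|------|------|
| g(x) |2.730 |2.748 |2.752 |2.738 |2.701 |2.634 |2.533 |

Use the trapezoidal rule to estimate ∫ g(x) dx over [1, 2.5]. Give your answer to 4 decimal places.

4.0511

h = 0.25, n = 6.
(h/2)·[y₀ + 2y₁ + 2y₂ + 2y₃ + 2y₄ + 2y₅ + y₆] = 0.125·(32.409) = 4.0511.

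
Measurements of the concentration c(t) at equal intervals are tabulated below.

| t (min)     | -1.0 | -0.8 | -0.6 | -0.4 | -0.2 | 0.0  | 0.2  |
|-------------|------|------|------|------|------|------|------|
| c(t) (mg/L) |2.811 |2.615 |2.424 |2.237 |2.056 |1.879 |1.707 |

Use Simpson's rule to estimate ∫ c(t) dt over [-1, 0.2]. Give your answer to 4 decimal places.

h = 0.2, n = 6.
(h/3)·[y₀ + 4y₁ + 2y₂ + 4y₃ + 2y₄ + 4y₅ + y₆] = 0.066667·(40.402) = 2.6935.

2.6935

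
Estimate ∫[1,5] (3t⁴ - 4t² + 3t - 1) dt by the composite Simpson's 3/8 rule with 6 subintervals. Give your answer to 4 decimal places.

1741.7778

h = (5 − 1)/6 = 0.666667.
Nodes t₀,…,t₆ = 1, 1.666667, 2.333333, 3, 3.666667, 4.333333, 5.
f(t) = 3t⁴ - 4t² + 3t - 1: f₀=1, f₁=16.037037, f₂=73.148148, f₃=215, f₄=498.481481, f₅=994.703704, f₆=1789.
(3h/8)·[f₀ + 3f₁ + 3f₂ + 2f₃ + 3f₄ + 3f₅ + f₆] = 0.25·(6967.111111) = 1741.7778.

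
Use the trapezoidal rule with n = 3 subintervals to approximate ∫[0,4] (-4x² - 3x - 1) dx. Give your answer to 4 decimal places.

-118.0741

h = (4 − 0)/3 = 1.333333.
Nodes x₀,…,x₃ = 0, 1.333333, 2.666667, 4.
f(x) = -4x² - 3x - 1: f₀=-1, f₁=-12.111111, f₂=-37.444444, f₃=-77.
(h/2)·[f₀ + 2f₁ + 2f₂ + f₃] = 0.666667·(-177.111111) = -118.0741.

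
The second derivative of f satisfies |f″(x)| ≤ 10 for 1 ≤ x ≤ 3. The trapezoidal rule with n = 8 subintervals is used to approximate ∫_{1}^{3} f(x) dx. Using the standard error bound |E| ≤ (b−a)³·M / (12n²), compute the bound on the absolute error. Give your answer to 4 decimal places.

|E| ≤ (2)³·10 / (12·8²) = 80/768 = 0.1042.

0.1042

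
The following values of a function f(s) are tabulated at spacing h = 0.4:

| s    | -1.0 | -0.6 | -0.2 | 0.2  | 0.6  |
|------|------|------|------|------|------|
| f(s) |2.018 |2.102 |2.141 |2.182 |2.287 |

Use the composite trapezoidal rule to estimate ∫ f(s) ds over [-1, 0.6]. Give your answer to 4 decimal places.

3.4310

h = 0.4, n = 4.
(h/2)·[y₀ + 2y₁ + 2y₂ + 2y₃ + y₄] = 0.2·(17.155) = 3.4310.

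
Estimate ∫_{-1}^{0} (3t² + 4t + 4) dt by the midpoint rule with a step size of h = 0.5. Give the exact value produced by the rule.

h = (0 − (-1))/2 = 0.5.
Midpoints m₁,…,m₂ = -0.75, -0.25.
f(m₁)=2.6875, f(m₂)=3.1875.
h·[f(m₁) + f(m₂)] = 0.5·(5.875) = 2.9375.

2.9375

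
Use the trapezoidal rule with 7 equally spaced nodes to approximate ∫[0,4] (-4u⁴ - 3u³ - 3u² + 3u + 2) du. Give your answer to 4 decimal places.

-1087.2428

h = (4 − 0)/6 = 0.666667.
Nodes u₀,…,u₆ = 0, 0.666667, 1.333333, 2, 2.666667, 3.333333, 4.
f(u) = -4u⁴ - 3u³ - 3u² + 3u + 2: f₀=2, f₁=0.987654, f₂=-19.086420, f₃=-92, f₄=-270.493827, f₅=-626.271605, f₆=-1250.
(h/2)·[f₀ + 2f₁ + 2f₂ + 2f₃ + 2f₄ + 2f₅ + f₆] = 0.333333·(-3261.728395) = -1087.2428.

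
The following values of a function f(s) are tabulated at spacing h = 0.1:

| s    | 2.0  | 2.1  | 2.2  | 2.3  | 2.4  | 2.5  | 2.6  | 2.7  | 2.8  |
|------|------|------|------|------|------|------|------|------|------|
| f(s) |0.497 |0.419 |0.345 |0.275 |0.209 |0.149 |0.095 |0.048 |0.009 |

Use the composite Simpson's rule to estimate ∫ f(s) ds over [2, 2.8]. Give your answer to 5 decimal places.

h = 0.1, n = 8.
(h/3)·[y₀ + 4y₁ + 2y₂ + 4y₃ + 2y₄ + 4y₅ + 2y₆ + 4y₇ + y₈] = 0.033333·(5.368) = 0.17893.

0.17893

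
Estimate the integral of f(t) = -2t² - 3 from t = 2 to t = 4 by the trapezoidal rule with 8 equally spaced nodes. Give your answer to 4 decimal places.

h = (4 − 2)/7 = 0.285714.
Nodes t₀,…,t₇ = 2, 2.285714, 2.571429, 2.857143, 3.142857, 3.428571, 3.714286, 4.
f(t) = -2t² - 3: f₀=-11, f₁=-13.448980, f₂=-16.224490, f₃=-19.326531, f₄=-22.755102, f₅=-26.510204, f₆=-30.591837, f₇=-35.
(h/2)·[f₀ + 2f₁ + 2f₂ + 2f₃ + 2f₄ + 2f₅ + 2f₆ + f₇] = 0.142857·(-303.714286) = -43.3878.

-43.3878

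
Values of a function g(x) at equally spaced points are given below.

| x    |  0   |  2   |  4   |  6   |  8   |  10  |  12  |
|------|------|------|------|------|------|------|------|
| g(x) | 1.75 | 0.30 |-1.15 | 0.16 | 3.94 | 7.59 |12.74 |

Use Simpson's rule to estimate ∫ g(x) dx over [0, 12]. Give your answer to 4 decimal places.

34.8467

h = 2, n = 6.
(h/3)·[y₀ + 4y₁ + 2y₂ + 4y₃ + 2y₄ + 4y₅ + y₆] = 0.666667·(52.27) = 34.8467.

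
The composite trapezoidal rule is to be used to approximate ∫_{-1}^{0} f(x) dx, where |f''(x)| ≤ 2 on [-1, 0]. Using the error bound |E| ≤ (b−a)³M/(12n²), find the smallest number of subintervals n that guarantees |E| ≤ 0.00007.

49

Need 2/(12n²) ≤ 0.00007.
n² ≥ 2/(12·0.00007) = 2380.95 ⇒ n ≥ 48.7950, so the smallest n is 49.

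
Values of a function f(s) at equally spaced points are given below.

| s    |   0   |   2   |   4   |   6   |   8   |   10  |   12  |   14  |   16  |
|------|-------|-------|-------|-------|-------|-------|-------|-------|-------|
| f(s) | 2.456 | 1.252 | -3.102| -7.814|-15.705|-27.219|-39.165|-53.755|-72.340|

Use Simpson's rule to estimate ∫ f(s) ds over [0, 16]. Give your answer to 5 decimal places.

h = 2, n = 8.
(h/3)·[y₀ + 4y₁ + 2y₂ + 4y₃ + 2y₄ + 4y₅ + 2y₆ + 4y₇ + y₈] = 0.666667·(-535.972) = -357.31467.

-357.31467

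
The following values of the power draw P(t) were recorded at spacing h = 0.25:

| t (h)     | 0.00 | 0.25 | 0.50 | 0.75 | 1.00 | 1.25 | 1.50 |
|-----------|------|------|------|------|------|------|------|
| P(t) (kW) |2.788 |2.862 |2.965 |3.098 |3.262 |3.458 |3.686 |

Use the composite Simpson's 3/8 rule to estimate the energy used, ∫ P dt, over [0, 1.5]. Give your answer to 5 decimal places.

h = 0.25, n = 6.
(3h/8)·[y₀ + 3y₁ + 3y₂ + 2y₃ + 3y₄ + 3y₅ + y₆] = 0.09375·(50.311) = 4.71666.

4.71666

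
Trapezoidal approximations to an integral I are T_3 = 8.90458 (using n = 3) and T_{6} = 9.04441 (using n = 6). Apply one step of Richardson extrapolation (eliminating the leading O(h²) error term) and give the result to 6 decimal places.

R = (4·T_{6} − T_3) / 3 = (4·9.04441 − 8.90458)/3 = (27.27306)/3 = 9.091020.

9.091020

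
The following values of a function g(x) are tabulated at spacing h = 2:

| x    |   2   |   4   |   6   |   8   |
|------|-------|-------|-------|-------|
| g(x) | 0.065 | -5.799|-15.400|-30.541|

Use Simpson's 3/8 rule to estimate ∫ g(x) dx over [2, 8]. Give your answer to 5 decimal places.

-70.55475

h = 2, n = 3.
(3h/8)·[y₀ + 3y₁ + 3y₂ + y₃] = 0.75·(-94.073) = -70.55475.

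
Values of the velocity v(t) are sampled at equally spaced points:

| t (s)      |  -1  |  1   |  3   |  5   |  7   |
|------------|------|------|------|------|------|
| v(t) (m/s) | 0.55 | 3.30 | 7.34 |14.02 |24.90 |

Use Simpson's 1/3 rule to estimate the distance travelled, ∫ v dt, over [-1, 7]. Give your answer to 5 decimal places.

h = 2, n = 4.
(h/3)·[y₀ + 4y₁ + 2y₂ + 4y₃ + y₄] = 0.666667·(109.41) = 72.94000.

72.94000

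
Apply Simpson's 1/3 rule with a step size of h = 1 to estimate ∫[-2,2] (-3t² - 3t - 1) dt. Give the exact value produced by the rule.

-20

h = (2 − (-2))/4 = 1.
Nodes t₀,…,t₄ = -2, -1, 0, 1, 2.
f(t) = -3t² - 3t - 1: f₀=-7, f₁=-1, f₂=-1, f₃=-7, f₄=-19.
(h/3)·[f₀ + 4f₁ + 2f₂ + 4f₃ + f₄] = 0.333333·(-60) = -20.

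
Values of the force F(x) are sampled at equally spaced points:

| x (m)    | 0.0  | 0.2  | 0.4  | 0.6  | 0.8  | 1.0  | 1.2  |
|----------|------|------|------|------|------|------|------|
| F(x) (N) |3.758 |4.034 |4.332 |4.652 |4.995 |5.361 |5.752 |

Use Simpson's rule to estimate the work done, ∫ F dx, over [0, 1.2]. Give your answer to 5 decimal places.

5.62347

h = 0.2, n = 6.
(h/3)·[y₀ + 4y₁ + 2y₂ + 4y₃ + 2y₄ + 4y₅ + y₆] = 0.066667·(84.352) = 5.62347.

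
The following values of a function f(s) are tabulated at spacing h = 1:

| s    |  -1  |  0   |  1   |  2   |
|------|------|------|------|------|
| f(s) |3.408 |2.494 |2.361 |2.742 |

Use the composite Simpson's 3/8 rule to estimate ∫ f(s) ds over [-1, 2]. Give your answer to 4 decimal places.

h = 1, n = 3.
(3h/8)·[y₀ + 3y₁ + 3y₂ + y₃] = 0.375·(20.715) = 7.7681.

7.7681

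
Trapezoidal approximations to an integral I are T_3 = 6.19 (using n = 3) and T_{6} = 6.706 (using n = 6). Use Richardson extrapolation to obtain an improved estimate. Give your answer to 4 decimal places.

6.8780

R = (4·T_{6} − T_3) / 3 = (4·6.706 − 6.19)/3 = (20.634)/3 = 6.8780.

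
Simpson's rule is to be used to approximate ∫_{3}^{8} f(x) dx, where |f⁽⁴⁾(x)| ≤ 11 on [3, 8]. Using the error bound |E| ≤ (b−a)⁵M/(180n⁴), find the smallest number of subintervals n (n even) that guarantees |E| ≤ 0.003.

16

Need 34375/(180n⁴) ≤ 0.003.
n⁴ ≥ 34375/(180·0.003) = 63657.4 ⇒ n ≥ 15.8841, so the smallest even n is 16. (n must be even for Simpson's rule.)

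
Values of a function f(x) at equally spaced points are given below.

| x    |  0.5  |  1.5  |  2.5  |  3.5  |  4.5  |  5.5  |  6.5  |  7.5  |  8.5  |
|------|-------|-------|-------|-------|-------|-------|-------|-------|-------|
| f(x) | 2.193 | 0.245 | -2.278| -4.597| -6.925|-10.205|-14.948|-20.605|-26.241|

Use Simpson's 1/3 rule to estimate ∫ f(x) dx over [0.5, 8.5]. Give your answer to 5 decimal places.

h = 1, n = 8.
(h/3)·[y₀ + 4y₁ + 2y₂ + 4y₃ + 2y₄ + 4y₅ + 2y₆ + 4y₇ + y₈] = 0.333333·(-212.998) = -70.99933.

-70.99933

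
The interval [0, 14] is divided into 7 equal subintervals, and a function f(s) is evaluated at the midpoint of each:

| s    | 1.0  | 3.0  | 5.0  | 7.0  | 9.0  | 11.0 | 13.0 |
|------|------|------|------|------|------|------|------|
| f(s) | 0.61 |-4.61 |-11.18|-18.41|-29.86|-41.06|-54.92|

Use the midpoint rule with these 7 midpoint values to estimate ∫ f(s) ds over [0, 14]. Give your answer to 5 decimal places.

-318.86000

h = 2, n = 7.
h·[y(m₁) + y(m₂) + y(m₃) + y(m₄) + y(m₅) + y(m₆) + y(m₇)] = 2·(-159.43) = -318.86000.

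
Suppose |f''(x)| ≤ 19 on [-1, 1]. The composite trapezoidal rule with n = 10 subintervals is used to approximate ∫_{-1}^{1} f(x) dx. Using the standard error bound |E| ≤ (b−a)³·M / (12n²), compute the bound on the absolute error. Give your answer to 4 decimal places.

0.1267

|E| ≤ (2)³·19 / (12·10²) = 152/1200 = 0.1267.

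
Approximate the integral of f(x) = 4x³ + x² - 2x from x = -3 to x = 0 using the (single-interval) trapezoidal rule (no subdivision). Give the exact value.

-139.5

T = (b−a)/2 · [f(-3) + f(0)] = 1.5·[(-93) + 0] = -139.5.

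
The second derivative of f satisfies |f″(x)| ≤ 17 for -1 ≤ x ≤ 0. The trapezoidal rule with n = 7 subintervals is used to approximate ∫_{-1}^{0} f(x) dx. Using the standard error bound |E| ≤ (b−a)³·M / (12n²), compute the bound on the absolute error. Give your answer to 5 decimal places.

0.02891

|E| ≤ (1)³·17 / (12·7²) = 17/588 = 0.02891.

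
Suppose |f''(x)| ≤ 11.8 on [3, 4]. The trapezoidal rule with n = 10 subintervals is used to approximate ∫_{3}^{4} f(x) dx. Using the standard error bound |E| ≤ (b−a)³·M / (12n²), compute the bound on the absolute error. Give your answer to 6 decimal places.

|E| ≤ (1)³·11.8 / (12·10²) = 11.8/1200 = 0.009833.

0.009833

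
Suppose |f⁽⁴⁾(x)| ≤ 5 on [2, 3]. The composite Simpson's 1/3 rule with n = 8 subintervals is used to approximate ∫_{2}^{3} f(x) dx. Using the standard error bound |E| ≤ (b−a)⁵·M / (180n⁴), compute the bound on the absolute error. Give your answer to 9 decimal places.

|E| ≤ (1)⁵·5 / (180·8⁴) = 5/737280 = 0.000006782.

0.000006782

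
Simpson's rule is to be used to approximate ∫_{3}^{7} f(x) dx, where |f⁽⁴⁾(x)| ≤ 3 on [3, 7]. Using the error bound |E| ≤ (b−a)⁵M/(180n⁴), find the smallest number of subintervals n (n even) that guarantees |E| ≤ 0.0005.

14

Need 3072/(180n⁴) ≤ 0.0005.
n⁴ ≥ 3072/(180·0.0005) = 34133.3 ⇒ n ≥ 13.5924, so the smallest even n is 14. (n must be even for Simpson's rule.)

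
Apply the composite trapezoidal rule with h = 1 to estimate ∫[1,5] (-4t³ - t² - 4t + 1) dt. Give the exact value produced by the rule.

-734

h = (5 − 1)/4 = 1.
Nodes t₀,…,t₄ = 1, 2, 3, 4, 5.
f(t) = -4t³ - t² - 4t + 1: f₀=-8, f₁=-43, f₂=-128, f₃=-287, f₄=-544.
(h/2)·[f₀ + 2f₁ + 2f₂ + 2f₃ + f₄] = 0.5·(-1468) = -734.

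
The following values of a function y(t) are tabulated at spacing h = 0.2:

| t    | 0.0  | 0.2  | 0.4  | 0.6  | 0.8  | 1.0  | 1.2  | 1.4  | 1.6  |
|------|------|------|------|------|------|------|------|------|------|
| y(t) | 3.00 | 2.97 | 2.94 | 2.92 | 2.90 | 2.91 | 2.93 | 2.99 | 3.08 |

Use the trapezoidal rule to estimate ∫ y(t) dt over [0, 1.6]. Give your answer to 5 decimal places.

4.72000

h = 0.2, n = 8.
(h/2)·[y₀ + 2y₁ + 2y₂ + 2y₃ + 2y₄ + 2y₅ + 2y₆ + 2y₇ + y₈] = 0.1·(47.20) = 4.72000.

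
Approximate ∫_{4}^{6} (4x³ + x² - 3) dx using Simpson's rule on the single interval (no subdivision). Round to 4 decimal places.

1084.6667

S = (b−a)/6 · [f(4) + 4f(5) + f(6)] = 0.333333·[269 + 4·522 + 897] = 1084.6667.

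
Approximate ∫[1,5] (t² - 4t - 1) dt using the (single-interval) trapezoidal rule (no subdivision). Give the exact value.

T = (b−a)/2 · [f(1) + f(5)] = 2·[(-4) + 4] = 0.

0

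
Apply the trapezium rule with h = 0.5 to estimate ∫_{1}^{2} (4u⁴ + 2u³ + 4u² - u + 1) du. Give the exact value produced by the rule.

44

h = (2 − 1)/2 = 0.5.
Nodes u₀,…,u₂ = 1, 1.5, 2.
f(u) = 4u⁴ + 2u³ + 4u² - u + 1: f₀=10, f₁=35.5, f₂=95.
(h/2)·[f₀ + 2f₁ + f₂] = 0.25·(176) = 44.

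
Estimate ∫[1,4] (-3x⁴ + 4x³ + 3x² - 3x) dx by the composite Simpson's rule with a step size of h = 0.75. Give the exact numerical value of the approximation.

h = (4 − 1)/4 = 0.75.
Nodes x₀,…,x₄ = 1, 1.75, 2.5, 3.25, 4.
f(x) = -3x⁴ + 4x³ + 3x² - 3x: f₀=1, f₁=-2.76171875, f₂=-43.4375, f₃=-175.44921875, f₄=-476.
(h/3)·[f₀ + 4f₁ + 2f₂ + 4f₃ + f₄] = 0.25·(-1274.71875) = -318.6796875.

-318.6796875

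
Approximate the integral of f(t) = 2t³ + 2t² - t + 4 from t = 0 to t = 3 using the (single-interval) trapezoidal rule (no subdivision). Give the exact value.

115.5

T = (b−a)/2 · [f(0) + f(3)] = 1.5·[4 + 73] = 115.5.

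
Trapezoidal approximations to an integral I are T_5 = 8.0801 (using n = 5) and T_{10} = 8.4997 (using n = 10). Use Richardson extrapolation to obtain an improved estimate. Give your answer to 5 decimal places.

R = (4·T_{10} − T_5) / 3 = (4·8.4997 − 8.0801)/3 = (25.9187)/3 = 8.63957.

8.63957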